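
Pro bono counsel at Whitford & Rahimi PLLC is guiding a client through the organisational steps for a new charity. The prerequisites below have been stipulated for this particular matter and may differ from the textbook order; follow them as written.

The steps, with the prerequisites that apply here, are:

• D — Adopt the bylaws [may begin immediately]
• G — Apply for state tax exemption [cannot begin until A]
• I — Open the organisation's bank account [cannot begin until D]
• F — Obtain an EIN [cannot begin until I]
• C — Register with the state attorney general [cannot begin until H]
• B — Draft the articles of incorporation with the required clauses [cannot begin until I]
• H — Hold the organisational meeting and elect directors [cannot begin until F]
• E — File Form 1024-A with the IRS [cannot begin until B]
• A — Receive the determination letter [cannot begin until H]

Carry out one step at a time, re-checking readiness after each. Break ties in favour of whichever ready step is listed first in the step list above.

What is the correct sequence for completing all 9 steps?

D, I, F, B, H, C, E, A, G

D has no prerequisites → D first.
I needed D, now all done → I.
Now F and B have their prerequisites met. F is listed earlier, so F next.
H now also ready, so the ready set is {B, H}; B is listed earlier → B.
Ready: H and E. H is listed earlier → H.
Now C, E and A have their prerequisites met. C is listed earlier, so C next.
Now E and A have their prerequisites met. E is listed earlier, so E next.
A needed H, now all done → A.
G needed A, now all done → G.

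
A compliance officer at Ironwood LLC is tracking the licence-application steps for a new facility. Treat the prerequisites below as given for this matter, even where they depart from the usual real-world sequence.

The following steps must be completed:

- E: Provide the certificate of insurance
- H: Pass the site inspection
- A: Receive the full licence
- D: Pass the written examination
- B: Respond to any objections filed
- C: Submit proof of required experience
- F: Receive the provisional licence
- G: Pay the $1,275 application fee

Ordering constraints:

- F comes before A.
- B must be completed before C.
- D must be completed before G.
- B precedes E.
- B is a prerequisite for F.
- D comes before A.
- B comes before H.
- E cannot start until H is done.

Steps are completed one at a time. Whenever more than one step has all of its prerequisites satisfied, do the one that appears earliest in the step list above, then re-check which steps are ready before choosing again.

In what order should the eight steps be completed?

D, B, H, E, C, F, A, G

Nothing is required for D and B. D is listed earlier → D first.
G now also ready, so the ready set is {B, G}; B is listed earlier → B.
Ready: H, C, F and G. H is listed earlier → H.
Ready: E, C, F and G. E is listed earlier → E.
Ready: C, F and G. C is listed earlier → C.
Ready: F and G. F is listed earlier → F.
Now A and G have their prerequisites met. A is listed earlier, so A next.
G needed D, now all done → G.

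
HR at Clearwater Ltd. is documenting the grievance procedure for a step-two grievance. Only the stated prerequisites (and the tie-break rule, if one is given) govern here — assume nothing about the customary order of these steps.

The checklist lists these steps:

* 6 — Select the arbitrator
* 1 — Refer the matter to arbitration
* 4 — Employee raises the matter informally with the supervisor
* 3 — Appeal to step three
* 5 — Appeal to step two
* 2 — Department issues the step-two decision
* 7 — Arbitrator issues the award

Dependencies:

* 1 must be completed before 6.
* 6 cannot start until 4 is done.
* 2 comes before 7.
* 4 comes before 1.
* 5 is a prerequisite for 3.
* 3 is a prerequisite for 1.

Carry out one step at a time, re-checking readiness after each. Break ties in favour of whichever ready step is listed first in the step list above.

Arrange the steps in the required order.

4 → 5 → 3 → 1 → 6 → 2 → 7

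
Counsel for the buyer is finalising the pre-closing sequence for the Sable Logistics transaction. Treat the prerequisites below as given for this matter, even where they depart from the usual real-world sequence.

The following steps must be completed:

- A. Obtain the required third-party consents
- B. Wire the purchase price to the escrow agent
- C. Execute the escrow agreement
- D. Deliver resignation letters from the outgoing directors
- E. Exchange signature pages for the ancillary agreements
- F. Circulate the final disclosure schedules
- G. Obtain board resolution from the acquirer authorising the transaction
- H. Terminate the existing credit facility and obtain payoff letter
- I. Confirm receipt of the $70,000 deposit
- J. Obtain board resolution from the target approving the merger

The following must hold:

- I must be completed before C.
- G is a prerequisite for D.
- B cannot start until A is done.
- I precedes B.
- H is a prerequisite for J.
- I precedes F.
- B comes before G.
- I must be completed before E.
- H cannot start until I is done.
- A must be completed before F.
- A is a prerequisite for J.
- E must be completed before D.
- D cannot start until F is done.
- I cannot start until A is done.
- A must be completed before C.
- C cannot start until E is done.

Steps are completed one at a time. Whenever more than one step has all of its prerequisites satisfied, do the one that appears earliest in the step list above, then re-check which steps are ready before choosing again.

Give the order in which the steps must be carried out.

A, I, B, E, C, F, G, D, H, J

A is the only step with nothing outstanding, so it goes first.
I needed A, now all done → I.
Now B, E, F and H have their prerequisites met. B is listed earlier, so B next.
Now E, F, G and H have their prerequisites met. E is listed earlier, so E next.
C, F, G and H are all available; C is listed earlier → C.
Now F, G and H have their prerequisites met. F is listed earlier, so F next.
Ready: G and H. G is listed earlier → G.
D now also ready, so the ready set is {D, H}; D is listed earlier → D.
H needed I, now all done → H.
Next only J has its prerequisites met → J.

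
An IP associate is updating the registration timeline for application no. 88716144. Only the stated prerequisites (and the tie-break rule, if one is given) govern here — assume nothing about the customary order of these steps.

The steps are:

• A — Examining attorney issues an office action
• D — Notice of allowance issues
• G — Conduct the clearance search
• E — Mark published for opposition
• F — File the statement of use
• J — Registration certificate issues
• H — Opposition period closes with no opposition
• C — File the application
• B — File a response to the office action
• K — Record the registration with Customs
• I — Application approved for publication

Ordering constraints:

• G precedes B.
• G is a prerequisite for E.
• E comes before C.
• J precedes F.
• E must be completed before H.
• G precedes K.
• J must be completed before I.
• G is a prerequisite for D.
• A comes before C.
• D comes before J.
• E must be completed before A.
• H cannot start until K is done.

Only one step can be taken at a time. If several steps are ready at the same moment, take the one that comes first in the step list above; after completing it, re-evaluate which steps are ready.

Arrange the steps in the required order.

Only G has no prerequisites, so it is first.
Ready: D, E, B and K. D is listed earlier → D.
E, J, B and K are all available; E is listed earlier → E.
Ready: A, J, B and K. A is listed earlier → A.
C now also ready, so the ready set is {J, C, B, K}; J is listed earlier → J.
Now F, C, B, K and I have their prerequisites met. F is listed earlier, so F next.
Now C, B, K and I have their prerequisites met. C is listed earlier, so C next.
Now B, K and I have their prerequisites met. B is listed earlier, so B next.
K and I are both available; K is listed earlier → K.
H now also ready, so the ready set is {H, I}; H is listed earlier → H.
I is the only step now ready → I.

G, D, E, A, J, F, C, B, K, H, I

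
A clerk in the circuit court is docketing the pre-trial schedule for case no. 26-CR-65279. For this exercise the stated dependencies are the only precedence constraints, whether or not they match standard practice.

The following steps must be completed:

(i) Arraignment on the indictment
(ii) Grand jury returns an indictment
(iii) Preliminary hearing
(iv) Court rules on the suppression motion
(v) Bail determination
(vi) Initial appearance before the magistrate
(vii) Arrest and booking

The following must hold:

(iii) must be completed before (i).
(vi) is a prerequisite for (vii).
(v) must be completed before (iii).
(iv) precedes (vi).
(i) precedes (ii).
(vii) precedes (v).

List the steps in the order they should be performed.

(iv) is the only step with nothing outstanding, so it goes first.
(vi) is the only step now ready → (vi).
(vii) needed (vi), now all done → (vii).
(v) is the only step now ready → (v).
(iii) is the only step now ready → (iii).
(i) is the only step now ready → (i).
(ii) needed (i), now all done → (ii).

(iv), (vi), (vii), (v), (iii), (i), (ii)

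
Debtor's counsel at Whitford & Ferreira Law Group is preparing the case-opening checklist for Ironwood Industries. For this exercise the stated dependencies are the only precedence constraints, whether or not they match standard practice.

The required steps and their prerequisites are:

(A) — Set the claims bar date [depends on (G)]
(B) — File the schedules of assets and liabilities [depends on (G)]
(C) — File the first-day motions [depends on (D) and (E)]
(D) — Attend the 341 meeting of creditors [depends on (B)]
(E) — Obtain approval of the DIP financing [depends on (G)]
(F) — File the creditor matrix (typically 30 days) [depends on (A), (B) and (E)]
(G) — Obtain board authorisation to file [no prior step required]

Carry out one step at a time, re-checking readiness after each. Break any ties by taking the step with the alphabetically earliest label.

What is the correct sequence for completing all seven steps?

(G) (A) (B) (D) (E) (C) (F)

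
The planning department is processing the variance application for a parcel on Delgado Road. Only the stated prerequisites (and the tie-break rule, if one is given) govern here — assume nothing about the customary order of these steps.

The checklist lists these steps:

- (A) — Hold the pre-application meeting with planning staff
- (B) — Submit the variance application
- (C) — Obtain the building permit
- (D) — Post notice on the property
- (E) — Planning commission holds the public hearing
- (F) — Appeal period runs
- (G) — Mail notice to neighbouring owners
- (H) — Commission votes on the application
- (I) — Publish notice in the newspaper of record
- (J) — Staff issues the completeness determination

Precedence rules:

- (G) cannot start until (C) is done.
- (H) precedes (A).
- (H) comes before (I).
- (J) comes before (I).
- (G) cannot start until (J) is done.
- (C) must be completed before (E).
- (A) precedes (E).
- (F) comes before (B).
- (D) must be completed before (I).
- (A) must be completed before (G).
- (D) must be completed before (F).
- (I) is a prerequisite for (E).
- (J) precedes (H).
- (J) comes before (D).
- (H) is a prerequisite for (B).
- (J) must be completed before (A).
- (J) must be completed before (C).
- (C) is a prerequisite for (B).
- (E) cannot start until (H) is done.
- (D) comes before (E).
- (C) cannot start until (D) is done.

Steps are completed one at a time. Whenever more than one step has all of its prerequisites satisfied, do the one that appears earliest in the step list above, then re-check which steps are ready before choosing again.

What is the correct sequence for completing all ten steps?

(J), (D), (C), (F), (H), (A), (B), (G), (I), (E)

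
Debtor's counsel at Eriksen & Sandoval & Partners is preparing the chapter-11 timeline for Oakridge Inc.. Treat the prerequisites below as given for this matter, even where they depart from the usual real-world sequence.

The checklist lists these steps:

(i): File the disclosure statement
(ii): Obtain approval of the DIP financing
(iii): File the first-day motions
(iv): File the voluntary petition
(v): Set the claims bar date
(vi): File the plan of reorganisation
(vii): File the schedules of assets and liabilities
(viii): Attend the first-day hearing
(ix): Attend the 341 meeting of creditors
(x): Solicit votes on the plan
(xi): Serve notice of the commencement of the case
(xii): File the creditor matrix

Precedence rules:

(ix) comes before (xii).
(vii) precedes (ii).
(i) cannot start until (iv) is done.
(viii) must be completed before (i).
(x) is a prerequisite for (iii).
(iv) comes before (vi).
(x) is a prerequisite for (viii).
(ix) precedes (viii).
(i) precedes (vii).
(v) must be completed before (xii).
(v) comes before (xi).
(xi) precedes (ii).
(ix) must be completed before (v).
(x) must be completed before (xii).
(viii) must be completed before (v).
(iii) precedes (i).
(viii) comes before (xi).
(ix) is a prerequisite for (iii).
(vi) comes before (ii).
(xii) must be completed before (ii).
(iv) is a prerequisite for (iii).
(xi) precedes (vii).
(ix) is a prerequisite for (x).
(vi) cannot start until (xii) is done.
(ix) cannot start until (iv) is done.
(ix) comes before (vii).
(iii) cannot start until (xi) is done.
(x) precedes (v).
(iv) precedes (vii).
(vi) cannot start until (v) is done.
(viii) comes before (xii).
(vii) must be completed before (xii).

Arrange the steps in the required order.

(iv) has no prerequisites → (iv) first.
Next only (ix) has its prerequisites met → (ix).
That leaves (x) as the only ready step → (x).
That leaves (viii) as the only ready step → (viii).
That leaves (v) as the only ready step → (v).
(xi) needed (v) and (viii), now all done → (xi).
(iii) needed (iv), (ix), (x) and (xi), now all done → (iii).
(i) needed (iii), (iv) and (viii), now all done → (i).
(vii) is the only step now ready → (vii).
(xii) needed (v), (vii), (viii), (ix) and (x), now all done → (xii).
(vi) is the only step now ready → (vi).
(ii) is the only step now ready → (ii).

(iv), (ix), (x), (viii), (v), (xi), (iii), (i), (vii), (xii), (vi), (ii)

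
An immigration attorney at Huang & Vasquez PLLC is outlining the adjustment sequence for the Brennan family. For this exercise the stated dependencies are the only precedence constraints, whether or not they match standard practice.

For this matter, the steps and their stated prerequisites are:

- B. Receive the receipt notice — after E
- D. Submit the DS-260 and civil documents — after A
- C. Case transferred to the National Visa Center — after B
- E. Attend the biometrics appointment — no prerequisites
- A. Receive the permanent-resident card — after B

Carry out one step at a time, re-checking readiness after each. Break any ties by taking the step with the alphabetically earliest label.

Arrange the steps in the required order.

E → B → A → C → D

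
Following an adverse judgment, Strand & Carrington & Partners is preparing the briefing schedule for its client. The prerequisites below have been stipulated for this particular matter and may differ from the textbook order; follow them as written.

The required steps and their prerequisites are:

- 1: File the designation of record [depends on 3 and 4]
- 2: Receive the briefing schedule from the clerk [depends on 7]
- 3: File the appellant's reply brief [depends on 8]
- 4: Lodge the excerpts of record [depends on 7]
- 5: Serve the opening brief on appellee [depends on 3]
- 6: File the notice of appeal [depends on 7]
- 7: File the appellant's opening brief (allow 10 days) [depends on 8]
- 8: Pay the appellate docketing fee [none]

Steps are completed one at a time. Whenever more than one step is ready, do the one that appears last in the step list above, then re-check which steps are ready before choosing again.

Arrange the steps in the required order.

Only 8 has no prerequisites, so it is first.
Now 7 and 3 have their prerequisites met. 7 is listed later, so 7 next.
Now 6, 4, 3 and 2 have their prerequisites met. 6 is listed later, so 6 next.
Ready: 4, 3 and 2. 4 is listed later → 4.
3 and 2 are both available; 3 is listed later → 3.
5, 2 and 1 are all available; 5 is listed later → 5.
2 and 1 are both available; 2 is listed later → 2.
1 is the only step now ready → 1.

8, 7, 6, 4, 3, 5, 2, 1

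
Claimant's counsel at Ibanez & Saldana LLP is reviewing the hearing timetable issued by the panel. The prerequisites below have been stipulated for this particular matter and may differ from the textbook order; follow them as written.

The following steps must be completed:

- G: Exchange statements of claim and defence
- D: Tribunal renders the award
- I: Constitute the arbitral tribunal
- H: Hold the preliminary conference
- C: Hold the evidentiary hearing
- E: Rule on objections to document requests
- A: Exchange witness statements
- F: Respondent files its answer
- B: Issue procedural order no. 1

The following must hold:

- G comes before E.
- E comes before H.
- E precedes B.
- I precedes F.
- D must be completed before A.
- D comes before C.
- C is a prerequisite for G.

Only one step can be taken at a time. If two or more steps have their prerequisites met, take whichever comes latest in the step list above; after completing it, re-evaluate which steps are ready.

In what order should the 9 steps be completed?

I F D A C G E B H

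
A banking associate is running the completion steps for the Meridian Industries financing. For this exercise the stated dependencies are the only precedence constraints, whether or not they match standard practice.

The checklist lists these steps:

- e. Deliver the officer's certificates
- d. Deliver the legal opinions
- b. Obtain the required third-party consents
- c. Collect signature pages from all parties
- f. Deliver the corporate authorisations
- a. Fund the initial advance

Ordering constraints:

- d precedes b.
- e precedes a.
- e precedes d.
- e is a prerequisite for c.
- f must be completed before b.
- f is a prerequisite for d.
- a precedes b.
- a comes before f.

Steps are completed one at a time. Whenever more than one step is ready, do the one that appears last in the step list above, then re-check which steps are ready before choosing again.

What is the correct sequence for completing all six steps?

e → a → f → c → d → b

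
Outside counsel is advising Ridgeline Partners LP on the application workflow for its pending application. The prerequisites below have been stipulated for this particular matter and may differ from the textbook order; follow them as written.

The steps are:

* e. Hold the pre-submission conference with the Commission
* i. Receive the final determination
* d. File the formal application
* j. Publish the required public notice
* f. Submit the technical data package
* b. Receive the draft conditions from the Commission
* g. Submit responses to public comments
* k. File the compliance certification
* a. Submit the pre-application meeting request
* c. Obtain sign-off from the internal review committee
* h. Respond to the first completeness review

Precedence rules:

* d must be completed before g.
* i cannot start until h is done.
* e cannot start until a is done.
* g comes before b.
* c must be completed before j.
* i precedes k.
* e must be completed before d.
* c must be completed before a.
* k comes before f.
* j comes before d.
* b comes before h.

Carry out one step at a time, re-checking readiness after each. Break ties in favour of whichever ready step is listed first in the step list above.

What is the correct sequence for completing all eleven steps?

c → j → a → e → d → g → b → h → i → k → f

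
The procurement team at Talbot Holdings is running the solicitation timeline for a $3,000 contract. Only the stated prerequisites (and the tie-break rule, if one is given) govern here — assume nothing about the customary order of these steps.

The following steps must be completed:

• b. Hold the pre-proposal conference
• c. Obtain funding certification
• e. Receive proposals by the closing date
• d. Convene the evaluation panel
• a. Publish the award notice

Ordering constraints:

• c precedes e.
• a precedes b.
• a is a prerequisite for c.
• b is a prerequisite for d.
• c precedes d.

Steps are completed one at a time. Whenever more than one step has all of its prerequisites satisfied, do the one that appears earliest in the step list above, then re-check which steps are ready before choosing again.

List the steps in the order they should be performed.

a has no prerequisites → a first.
b and c are both available; b is listed earlier → b.
Next only c has its prerequisites met → c.
Now e and d have their prerequisites met. e is listed earlier, so e next.
d needed b and c, now all done → d.

a, b, c, e, d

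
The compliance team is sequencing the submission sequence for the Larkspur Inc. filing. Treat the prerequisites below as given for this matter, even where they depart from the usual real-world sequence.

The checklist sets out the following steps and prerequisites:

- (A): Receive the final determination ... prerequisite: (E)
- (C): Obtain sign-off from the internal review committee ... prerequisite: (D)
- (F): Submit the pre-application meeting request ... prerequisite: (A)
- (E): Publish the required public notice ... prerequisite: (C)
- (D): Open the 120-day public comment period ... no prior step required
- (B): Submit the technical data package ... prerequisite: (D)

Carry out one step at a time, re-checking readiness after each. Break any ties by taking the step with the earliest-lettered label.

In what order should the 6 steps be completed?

(D), (B), (C), (E), (A), (F)

(D) is the only step with nothing outstanding, so it goes first.
Ready: (B) and (C). (B) has the earlier label → (B).
(C) is the only step now ready → (C).
(E) needed (C), now all done → (E).
That leaves (A) as the only ready step → (A).
That leaves (F) as the only ready step → (F).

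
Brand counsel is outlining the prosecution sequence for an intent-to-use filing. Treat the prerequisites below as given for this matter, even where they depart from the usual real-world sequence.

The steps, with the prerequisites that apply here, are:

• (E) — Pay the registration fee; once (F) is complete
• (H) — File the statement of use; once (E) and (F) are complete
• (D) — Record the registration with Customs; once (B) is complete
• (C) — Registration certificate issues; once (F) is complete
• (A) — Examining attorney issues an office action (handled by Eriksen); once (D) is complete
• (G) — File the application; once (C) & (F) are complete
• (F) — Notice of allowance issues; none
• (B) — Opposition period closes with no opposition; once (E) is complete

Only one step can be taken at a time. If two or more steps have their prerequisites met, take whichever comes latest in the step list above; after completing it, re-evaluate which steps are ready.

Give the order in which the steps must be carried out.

(F) (C) (G) (E) (B) (D) (A) (H)

Only (F) has no prerequisites, so it is first.
(C) and (E) are both available; (C) is listed later → (C).
(G) now also ready, so the ready set is {(G), (E)}; (G) is listed later → (G).
Next only (E) has its prerequisites met → (E).
Now (B) and (H) have their prerequisites met. (B) is listed later, so (B) next.
(D) now also ready, so the ready set is {(D), (H)}; (D) is listed later → (D).
Ready: (A) and (H). (A) is listed later → (A).
Next only (H) has its prerequisites met → (H).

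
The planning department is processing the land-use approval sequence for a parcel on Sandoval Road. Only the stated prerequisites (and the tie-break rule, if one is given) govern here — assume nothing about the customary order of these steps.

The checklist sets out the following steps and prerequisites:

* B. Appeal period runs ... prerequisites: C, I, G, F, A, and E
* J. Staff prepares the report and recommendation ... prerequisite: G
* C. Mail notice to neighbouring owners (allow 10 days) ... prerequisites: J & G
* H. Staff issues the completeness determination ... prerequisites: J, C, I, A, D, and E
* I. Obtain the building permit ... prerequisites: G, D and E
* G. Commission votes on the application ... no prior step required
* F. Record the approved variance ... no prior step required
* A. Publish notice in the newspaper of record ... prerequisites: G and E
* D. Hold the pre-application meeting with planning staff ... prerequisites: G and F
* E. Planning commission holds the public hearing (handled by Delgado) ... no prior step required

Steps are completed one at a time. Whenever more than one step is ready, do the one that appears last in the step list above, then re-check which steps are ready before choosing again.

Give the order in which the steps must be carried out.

E, F and G have no prerequisites; E is listed later, so E is first.
Ready: F and G. F is listed later → F.
Next only G has its prerequisites met → G.
Ready: D, A and J. D is listed later → D.
Ready: A, I and J. A is listed later → A.
Now I and J have their prerequisites met. I is listed later, so I next.
J needed G, now all done → J.
That leaves C as the only ready step → C.
Ready: H and B. H is listed later → H.
That leaves B as the only ready step → B.

E F G D A I J C H B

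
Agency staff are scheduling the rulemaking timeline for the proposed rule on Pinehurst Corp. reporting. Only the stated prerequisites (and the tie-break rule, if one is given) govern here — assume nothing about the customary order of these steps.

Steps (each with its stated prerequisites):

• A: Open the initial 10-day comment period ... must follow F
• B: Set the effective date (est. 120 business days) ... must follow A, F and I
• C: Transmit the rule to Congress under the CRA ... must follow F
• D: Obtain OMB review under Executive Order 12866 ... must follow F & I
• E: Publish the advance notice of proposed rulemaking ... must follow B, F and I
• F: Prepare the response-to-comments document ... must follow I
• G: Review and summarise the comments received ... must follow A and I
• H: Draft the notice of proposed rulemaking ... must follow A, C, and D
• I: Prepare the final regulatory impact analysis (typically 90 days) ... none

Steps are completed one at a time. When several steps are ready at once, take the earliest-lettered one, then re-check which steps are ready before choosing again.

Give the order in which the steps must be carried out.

I is the only step with nothing outstanding, so it goes first.
F needed I, now all done → F.
Now A, C and D have their prerequisites met. A has the earlier label, so A next.
B and G now also ready, so the ready set is {B, C, D, G}; B has the earlier label → B.
Ready: C, D, E and G. C has the earlier label → C.
D, E and G are all available; D has the earlier label → D.
H now also ready, so the ready set is {E, G, H}; E has the earlier label → E.
G and H are both available; G has the earlier label → G.
H is the only step now ready → H.

I F A B C D E G H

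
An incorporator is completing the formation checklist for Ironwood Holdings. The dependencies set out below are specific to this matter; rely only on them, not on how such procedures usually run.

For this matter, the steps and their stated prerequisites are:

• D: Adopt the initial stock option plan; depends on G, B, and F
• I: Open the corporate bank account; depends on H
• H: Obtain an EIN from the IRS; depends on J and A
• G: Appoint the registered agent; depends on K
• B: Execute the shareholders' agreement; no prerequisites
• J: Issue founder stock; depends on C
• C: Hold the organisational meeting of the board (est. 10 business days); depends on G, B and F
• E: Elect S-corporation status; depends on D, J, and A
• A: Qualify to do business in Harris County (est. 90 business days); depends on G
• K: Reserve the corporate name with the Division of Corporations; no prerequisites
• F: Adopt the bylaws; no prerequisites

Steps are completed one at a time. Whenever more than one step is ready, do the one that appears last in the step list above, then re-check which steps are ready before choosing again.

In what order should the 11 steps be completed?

F → K → B → G → A → C → J → H → I → D → E

F, K and B have no prerequisites; F is listed later, so F is first.
K and B are both available; K is listed later → K.
G now also ready, so the ready set is {B, G}; B is listed later → B.
G is the only step now ready → G.
Ready: A, C and D. A is listed later → A.
C and D are both available; C is listed later → C.
J now also ready, so the ready set is {J, D}; J is listed later → J.
H now also ready, so the ready set is {H, D}; H is listed later → H.
I now also ready, so the ready set is {I, D}; I is listed later → I.
D is the only step now ready → D.
Next only E has its prerequisites met → E.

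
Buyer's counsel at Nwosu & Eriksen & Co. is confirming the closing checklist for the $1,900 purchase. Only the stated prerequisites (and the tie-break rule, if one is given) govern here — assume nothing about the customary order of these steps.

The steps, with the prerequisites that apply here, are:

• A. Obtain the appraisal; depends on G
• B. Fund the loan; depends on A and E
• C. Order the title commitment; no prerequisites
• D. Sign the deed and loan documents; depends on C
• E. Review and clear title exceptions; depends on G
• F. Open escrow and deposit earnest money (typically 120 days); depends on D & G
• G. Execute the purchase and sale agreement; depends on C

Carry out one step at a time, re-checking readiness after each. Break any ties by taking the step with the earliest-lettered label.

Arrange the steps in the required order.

C, D, G, A, E, B, F

Only C has no prerequisites, so it is first.
Now D and G have their prerequisites met. D has the earlier label, so D next.
G needed C, now all done → G.
Ready: A, E and F. A has the earlier label → A.
E and F are both available; E has the earlier label → E.
B and F are both available; B has the earlier label → B.
F needed D and G, now all done → F.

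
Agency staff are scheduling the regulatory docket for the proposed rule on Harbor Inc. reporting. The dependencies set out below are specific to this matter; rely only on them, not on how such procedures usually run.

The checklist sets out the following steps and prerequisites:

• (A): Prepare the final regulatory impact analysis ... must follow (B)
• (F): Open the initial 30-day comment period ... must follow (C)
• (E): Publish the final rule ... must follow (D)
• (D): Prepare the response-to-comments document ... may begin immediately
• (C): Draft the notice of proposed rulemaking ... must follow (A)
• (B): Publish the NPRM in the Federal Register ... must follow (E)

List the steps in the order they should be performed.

(D) → (E) → (B) → (A) → (C) → (F)

Only (D) has no prerequisites, so it is first.
(E) needed (D), now all done → (E).
(B) is the only step now ready → (B).
Next only (A) has its prerequisites met → (A).
Next only (C) has its prerequisites met → (C).
(F) is the only step now ready → (F).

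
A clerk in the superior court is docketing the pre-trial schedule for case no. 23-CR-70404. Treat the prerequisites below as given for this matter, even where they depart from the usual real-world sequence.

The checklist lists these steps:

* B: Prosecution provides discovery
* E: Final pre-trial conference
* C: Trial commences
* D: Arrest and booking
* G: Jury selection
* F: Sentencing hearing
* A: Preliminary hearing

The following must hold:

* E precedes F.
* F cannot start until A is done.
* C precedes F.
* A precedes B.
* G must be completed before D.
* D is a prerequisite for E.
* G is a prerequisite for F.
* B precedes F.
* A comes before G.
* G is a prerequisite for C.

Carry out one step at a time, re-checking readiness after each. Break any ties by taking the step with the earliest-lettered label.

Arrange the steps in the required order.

A, B, G, C, D, E, F

A is the only step with nothing outstanding, so it goes first.
Now B and G have their prerequisites met. B has the earlier label, so B next.
G needed A, now all done → G.
C and D are both available; C has the earlier label → C.
Next only D has its prerequisites met → D.
E needed D, now all done → E.
F is the only step now ready → F.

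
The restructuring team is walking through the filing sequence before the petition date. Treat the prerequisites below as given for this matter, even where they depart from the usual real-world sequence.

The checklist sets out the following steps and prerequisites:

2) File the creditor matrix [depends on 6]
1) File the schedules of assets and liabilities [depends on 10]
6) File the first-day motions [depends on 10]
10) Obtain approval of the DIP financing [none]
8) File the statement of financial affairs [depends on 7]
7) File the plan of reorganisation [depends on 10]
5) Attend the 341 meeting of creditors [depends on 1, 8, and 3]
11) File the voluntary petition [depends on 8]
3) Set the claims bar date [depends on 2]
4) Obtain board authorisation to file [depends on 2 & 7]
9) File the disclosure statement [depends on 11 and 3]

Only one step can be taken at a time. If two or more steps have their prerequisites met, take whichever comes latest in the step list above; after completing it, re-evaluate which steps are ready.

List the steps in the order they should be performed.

10 → 7 → 8 → 11 → 6 → 1 → 2 → 4 → 3 → 9 → 5

10 is the only step with nothing outstanding, so it goes first.
Now 7, 6 and 1 have their prerequisites met. 7 is listed later, so 7 next.
8 now also ready, so the ready set is {8, 6, 1}; 8 is listed later → 8.
Now 11, 6 and 1 have their prerequisites met. 11 is listed later, so 11 next.
Now 6 and 1 have their prerequisites met. 6 is listed later, so 6 next.
2 now also ready, so the ready set is {1, 2}; 1 is listed later → 1.
That leaves 2 as the only ready step → 2.
Now 4 and 3 have their prerequisites met. 4 is listed later, so 4 next.
Next only 3 has its prerequisites met → 3.
Now 9 and 5 have their prerequisites met. 9 is listed later, so 9 next.
5 needed 3, 8 and 1, now all done → 5.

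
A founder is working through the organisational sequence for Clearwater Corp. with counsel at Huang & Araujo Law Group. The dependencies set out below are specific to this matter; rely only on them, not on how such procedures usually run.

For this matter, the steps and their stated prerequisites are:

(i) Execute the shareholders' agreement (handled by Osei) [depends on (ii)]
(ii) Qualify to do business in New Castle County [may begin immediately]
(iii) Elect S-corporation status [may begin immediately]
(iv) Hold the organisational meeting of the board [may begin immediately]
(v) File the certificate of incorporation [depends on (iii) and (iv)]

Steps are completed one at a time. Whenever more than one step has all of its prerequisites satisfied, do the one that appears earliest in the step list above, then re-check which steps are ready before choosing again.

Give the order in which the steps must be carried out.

(ii), (i), (iii), (iv), (v)

Nothing is required for (ii), (iii) and (iv). (ii) is listed earlier → (ii) first.
(i), (iii) and (iv) are all available; (i) is listed earlier → (i).
Ready: (iii) and (iv). (iii) is listed earlier → (iii).
(iv) is the only step now ready → (iv).
(v) needed (iii) and (iv), now all done → (v).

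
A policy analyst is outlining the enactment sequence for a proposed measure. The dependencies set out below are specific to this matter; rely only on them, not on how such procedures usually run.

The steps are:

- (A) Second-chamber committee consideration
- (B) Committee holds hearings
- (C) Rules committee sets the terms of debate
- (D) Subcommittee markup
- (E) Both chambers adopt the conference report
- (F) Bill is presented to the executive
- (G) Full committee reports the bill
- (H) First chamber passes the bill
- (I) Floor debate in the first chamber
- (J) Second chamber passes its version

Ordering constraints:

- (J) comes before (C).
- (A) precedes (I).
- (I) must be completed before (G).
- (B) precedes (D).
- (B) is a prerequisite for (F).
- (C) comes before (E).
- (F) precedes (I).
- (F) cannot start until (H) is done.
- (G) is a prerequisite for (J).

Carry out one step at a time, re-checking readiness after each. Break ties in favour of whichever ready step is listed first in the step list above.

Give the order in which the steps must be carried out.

Nothing is required for (A), (B) and (H). (A) is listed earlier → (A) first.
(B) and (H) are both available; (B) is listed earlier → (B).
Ready: (D) and (H). (D) is listed earlier → (D).
(H) is the only step now ready → (H).
(F) is the only step now ready → (F).
That leaves (I) as the only ready step → (I).
(G) is the only step now ready → (G).
(J) needed (G), now all done → (J).
That leaves (C) as the only ready step → (C).
That leaves (E) as the only ready step → (E).

(A) → (B) → (D) → (H) → (F) → (I) → (G) → (J) → (C) → (E)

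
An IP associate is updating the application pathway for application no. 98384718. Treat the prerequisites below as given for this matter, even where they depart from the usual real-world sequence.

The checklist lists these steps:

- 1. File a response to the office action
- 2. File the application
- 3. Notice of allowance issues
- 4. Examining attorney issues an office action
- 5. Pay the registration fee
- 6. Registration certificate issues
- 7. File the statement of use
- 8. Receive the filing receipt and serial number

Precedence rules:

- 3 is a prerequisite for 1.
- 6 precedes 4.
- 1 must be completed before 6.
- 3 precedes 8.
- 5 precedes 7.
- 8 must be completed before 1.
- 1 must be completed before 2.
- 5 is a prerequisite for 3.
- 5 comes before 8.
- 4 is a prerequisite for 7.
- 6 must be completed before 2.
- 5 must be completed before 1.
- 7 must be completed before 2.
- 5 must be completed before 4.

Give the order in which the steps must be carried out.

Only 5 has no prerequisites, so it is first.
Next only 3 has its prerequisites met → 3.
8 needed 3 and 5, now all done → 8.
Next only 1 has its prerequisites met → 1.
Next only 6 has its prerequisites met → 6.
4 needed 5 and 6, now all done → 4.
Next only 7 has its prerequisites met → 7.
That leaves 2 as the only ready step → 2.

5 3 8 1 6 4 7 2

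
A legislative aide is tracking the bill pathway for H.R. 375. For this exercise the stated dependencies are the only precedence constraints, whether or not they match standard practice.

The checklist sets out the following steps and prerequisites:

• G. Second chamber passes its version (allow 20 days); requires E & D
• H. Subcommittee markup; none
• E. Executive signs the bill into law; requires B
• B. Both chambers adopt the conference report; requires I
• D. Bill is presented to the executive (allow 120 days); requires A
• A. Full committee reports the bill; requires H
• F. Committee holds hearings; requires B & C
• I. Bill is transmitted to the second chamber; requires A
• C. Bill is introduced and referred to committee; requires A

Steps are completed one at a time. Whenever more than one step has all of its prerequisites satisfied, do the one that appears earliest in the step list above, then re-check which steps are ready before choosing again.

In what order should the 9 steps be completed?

H A D I B E G C F

Only H has no prerequisites, so it is first.
That leaves A as the only ready step → A.
D, I and C are all available; D is listed earlier → D.
Ready: I and C. I is listed earlier → I.
B and C are both available; B is listed earlier → B.
Ready: E and C. E is listed earlier → E.
G now also ready, so the ready set is {G, C}; G is listed earlier → G.
C is the only step now ready → C.
F needed B and C, now all done → F.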